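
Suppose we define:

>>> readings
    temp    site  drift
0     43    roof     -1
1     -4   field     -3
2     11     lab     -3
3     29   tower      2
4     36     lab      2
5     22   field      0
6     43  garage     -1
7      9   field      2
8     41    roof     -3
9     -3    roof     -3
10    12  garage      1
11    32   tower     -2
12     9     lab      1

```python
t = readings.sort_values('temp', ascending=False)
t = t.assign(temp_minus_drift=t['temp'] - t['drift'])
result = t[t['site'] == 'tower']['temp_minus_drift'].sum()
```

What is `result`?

61

sort by temp descending:
    temp    site  drift
0     43    roof     -1
6     43  garage     -1
8     41    roof     -3
4     36     lab      2
11    32   tower     -2
3     29   tower      2
5     22   field      0
10    12  garage      1
2     11     lab     -3
7      9   field      2
12     9     lab      1
9     -3    roof     -3
1     -4   field     -3
add column temp_minus_drift = t['temp'] - t['drift']:
    temp    site  drift  temp_minus_drift
0     43    roof     -1                44
6     43  garage     -1                44
8     41    roof     -3                44
4     36     lab      2                34
11    32   tower     -2                34
3     29   tower      2                27
5     22   field      0                22
10    12  garage      1                11
2     11     lab     -3                14
7      9   field      2                 7
12     9     lab      1                 8
9     -3    roof     -3                 0
1     -4   field     -3                -1
filter rows where site == 'tower':
    temp   site  drift  temp_minus_drift
11    32  tower     -2                34
3     29  tower      2                27
Hence 61.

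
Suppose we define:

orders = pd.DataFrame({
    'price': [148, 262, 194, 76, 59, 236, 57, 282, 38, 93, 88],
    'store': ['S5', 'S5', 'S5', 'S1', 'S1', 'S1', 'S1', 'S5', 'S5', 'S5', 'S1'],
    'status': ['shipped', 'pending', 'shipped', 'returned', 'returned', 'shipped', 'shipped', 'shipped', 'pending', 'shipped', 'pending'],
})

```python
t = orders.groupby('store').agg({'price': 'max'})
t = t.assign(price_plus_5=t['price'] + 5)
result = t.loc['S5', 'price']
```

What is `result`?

group by store, max of price:
       price
store       
S1       236
S5       282
add column price_plus_5 = t['price'] + 5:
       price  price_plus_5
store                     
S1       236           241
S5       282           287
So loc['S5', 'price'] = 282.

282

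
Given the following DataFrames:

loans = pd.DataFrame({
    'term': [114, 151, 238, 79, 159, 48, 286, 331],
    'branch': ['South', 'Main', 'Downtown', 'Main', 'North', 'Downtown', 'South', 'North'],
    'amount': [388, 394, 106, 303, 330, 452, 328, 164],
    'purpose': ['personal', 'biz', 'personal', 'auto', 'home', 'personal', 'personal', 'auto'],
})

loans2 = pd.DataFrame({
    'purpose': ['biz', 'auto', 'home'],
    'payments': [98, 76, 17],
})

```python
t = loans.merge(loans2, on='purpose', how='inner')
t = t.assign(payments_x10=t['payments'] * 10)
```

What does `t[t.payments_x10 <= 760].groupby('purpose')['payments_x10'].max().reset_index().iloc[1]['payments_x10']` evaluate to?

merge on 'purpose' (how='inner') → 4 rows:
   term branch  amount purpose  payments
0   151   Main     394     biz        98
1    79   Main     303    auto        76
2   159  North     330    home        17
3   331  North     164    auto        76
add column payments_x10 = t['payments'] * 10:
   term branch  amount purpose  payments  payments_x10
0   151   Main     394     biz        98           980
1    79   Main     303    auto        76           760
2   159  North     330    home        17           170
3   331  North     164    auto        76           760
filter rows where payments_x10 <= 760:
   term branch  amount purpose  payments  payments_x10
1    79   Main     303    auto        76           760
2   159  North     330    home        17           170
3   331  North     164    auto        76           760
group by purpose, max of payments_x10:
purpose
auto    760
home    170
Name: payments_x10, dtype: int64
reset_index():
  purpose  payments_x10
0    auto           760
1    home           170
The value at position 1, column 'payments_x10' is 170.

170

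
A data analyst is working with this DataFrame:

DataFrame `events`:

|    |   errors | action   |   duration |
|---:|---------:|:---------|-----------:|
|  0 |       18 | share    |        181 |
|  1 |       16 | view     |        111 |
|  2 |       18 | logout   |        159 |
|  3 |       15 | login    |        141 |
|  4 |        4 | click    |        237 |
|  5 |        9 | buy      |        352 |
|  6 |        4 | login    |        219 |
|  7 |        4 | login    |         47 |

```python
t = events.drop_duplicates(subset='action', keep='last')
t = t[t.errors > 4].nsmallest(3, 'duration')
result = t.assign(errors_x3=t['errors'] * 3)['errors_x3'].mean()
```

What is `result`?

52.0

drop duplicate action (keep=last):
   errors  action  duration
0      18   share       181
1      16    view       111
2      18  logout       159
4       4   click       237
5       9     buy       352
7       4   login        47
filter rows where errors > 4:
   errors  action  duration
0      18   share       181
1      16    view       111
2      18  logout       159
5       9     buy       352
take 3 rows with smallest duration:
   errors  action  duration
1      16    view       111
2      18  logout       159
0      18   share       181
add column errors_x3 = t['errors'] * 3:
   errors  action  duration  errors_x3
1      16    view       111         48
2      18  logout       159         54
0      18   share       181         54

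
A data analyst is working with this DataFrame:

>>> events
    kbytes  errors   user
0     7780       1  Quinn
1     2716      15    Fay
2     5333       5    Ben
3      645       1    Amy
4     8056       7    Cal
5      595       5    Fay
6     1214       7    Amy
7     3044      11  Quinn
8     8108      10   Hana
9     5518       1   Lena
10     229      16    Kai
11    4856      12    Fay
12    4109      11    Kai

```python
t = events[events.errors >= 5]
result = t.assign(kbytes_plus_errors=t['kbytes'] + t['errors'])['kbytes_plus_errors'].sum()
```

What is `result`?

filter rows where errors >= 5:
    kbytes  errors   user
1     2716      15    Fay
2     5333       5    Ben
4     8056       7    Cal
5      595       5    Fay
6     1214       7    Amy
7     3044      11  Quinn
8     8108      10   Hana
10     229      16    Kai
11    4856      12    Fay
12    4109      11    Kai
add column kbytes_plus_errors = t['kbytes'] + t['errors']:
    kbytes  errors   user  kbytes_plus_errors
1     2716      15    Fay                2731
2     5333       5    Ben                5338
4     8056       7    Cal                8063
5      595       5    Fay                 600
6     1214       7    Amy                1221
7     3044      11  Quinn                3055
8     8108      10   Hana                8118
10     229      16    Kai                 245
11    4856      12    Fay                4868
12    4109      11    Kai                4120
So sum() = 38359.

38359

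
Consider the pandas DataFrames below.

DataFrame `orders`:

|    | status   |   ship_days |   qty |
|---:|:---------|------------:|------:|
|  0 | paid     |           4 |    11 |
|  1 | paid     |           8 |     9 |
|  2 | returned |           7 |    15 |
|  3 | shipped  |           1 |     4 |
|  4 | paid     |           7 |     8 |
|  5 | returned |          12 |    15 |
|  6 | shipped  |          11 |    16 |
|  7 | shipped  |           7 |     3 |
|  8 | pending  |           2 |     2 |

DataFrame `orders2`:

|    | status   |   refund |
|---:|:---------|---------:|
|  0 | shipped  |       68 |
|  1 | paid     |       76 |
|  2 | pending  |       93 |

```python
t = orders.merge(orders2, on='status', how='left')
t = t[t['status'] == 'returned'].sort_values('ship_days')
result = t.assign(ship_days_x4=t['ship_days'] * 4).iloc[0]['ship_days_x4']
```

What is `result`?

28

merge on 'status' (how='left') → 9 rows:
     status  ship_days  qty  refund
0      paid          4   11    76.0
1      paid          8    9    76.0
2  returned          7   15     NaN
3   shipped          1    4    68.0
4      paid          7    8    76.0
5  returned         12   15     NaN
6   shipped         11   16    68.0
7   shipped          7    3    68.0
8   pending          2    2    93.0
filter rows where status == 'returned':
     status  ship_days  qty  refund
2  returned          7   15     NaN
5  returned         12   15     NaN
sort by ship_days:
     status  ship_days  qty  refund
2  returned          7   15     NaN
5  returned         12   15     NaN
add column ship_days_x4 = t['ship_days'] * 4:
     status  ship_days  qty  refund  ship_days_x4
2  returned          7   15     NaN            28
5  returned         12   15     NaN            48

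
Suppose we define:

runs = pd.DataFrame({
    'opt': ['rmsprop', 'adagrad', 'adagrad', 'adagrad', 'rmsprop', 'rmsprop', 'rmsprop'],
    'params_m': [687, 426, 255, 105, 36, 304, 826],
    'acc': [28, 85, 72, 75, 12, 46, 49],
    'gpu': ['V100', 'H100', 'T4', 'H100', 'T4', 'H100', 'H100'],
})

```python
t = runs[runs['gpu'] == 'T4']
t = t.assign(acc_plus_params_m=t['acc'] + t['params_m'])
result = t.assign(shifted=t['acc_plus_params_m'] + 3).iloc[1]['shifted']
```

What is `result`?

51

filter rows where gpu == 'T4':
       opt  params_m  acc gpu
2  adagrad       255   72  T4
4  rmsprop        36   12  T4
add column acc_plus_params_m = t['acc'] + t['params_m']:
       opt  params_m  acc gpu  acc_plus_params_m
2  adagrad       255   72  T4                327
4  rmsprop        36   12  T4                 48
add column shifted = t['acc_plus_params_m'] + 3:
       opt  params_m  acc gpu  acc_plus_params_m  shifted
2  adagrad       255   72  T4                327      330
4  rmsprop        36   12  T4                 48       51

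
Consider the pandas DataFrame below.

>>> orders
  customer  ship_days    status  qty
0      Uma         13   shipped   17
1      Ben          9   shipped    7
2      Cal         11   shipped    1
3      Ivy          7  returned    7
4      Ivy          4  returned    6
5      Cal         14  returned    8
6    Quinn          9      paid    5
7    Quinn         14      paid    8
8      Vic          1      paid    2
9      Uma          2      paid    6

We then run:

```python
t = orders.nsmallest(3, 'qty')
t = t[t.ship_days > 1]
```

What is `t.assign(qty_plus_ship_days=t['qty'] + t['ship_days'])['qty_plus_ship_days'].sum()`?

26

take 3 rows with smallest qty:
  customer  ship_days   status  qty
2      Cal         11  shipped    1
8      Vic          1     paid    2
6    Quinn          9     paid    5
filter rows where ship_days > 1:
  customer  ship_days   status  qty
2      Cal         11  shipped    1
6    Quinn          9     paid    5
add column qty_plus_ship_days = t['qty'] + t['ship_days']:
  customer  ship_days   status  qty  qty_plus_ship_days
2      Cal         11  shipped    1                  12
6    Quinn          9     paid    5                  14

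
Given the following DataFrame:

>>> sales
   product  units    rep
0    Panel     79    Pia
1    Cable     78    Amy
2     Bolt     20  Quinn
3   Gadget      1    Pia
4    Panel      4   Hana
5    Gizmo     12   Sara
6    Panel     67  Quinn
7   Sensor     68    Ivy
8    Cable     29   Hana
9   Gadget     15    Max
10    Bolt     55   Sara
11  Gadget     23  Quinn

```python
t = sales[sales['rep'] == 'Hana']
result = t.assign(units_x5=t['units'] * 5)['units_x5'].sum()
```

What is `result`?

filter rows where rep == 'Hana':
  product  units   rep
4   Panel      4  Hana
8   Cable     29  Hana
add column units_x5 = t['units'] * 5:
  product  units   rep  units_x5
4   Panel      4  Hana        20
8   Cable     29  Hana       145
Finally, sum of column 'units_x5' = 165.

165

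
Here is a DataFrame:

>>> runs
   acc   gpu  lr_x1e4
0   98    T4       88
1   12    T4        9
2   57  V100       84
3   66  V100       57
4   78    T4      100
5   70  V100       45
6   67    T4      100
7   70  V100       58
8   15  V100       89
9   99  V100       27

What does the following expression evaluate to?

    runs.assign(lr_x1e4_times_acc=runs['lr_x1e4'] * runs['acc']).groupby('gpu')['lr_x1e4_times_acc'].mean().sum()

9102.66666667

add column lr_x1e4_times_acc = runs['lr_x1e4'] * runs['acc']:
   acc   gpu  lr_x1e4  lr_x1e4_times_acc
0   98    T4       88               8624
1   12    T4        9                108
2   57  V100       84               4788
3   66  V100       57               3762
4   78    T4      100               7800
5   70  V100       45               3150
6   67    T4      100               6700
7   70  V100       58               4060
8   15  V100       89               1335
9   99  V100       27               2673
group by gpu, mean of lr_x1e4_times_acc:
gpu
T4      5808.000000
V100    3294.666667
Name: lr_x1e4_times_acc, dtype: float64
Taking the sum of the resulting series gives 9102.66666667.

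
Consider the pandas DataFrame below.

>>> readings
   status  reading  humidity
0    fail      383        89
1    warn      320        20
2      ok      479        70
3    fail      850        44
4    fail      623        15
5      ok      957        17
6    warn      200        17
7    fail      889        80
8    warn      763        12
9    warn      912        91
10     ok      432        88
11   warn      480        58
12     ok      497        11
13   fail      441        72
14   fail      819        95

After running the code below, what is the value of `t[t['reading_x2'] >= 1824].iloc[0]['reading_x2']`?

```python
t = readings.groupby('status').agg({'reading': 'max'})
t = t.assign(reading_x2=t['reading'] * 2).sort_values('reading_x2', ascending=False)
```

1914

group by status, max of reading:
        reading
status         
fail        889
ok          957
warn        912
add column reading_x2 = t['reading'] * 2:
        reading  reading_x2
status                     
fail        889        1778
ok          957        1914
warn        912        1824
sort by reading_x2 descending:
        reading  reading_x2
status                     
ok          957        1914
warn        912        1824
fail        889        1778
filter rows where reading_x2 >= 1824:
        reading  reading_x2
status                     
ok          957        1914
warn        912        1824
Taking the value at position 0, column 'reading_x2' gives 1914.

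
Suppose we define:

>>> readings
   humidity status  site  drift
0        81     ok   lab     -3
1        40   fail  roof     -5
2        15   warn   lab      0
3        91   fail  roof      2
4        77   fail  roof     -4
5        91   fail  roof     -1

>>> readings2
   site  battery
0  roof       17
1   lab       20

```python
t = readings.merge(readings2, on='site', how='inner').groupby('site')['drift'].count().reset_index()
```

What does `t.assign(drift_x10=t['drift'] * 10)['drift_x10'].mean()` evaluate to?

merge on 'site' (how='inner') → 6 rows:
   humidity status  site  drift  battery
0        81     ok   lab     -3       20
1        40   fail  roof     -5       17
2        15   warn   lab      0       20
3        91   fail  roof      2       17
4        77   fail  roof     -4       17
5        91   fail  roof     -1       17
group by site, count of drift:
site
lab     2
roof    4
Name: drift, dtype: int64
reset_index():
   site  drift
0   lab      2
1  roof      4
add column drift_x10 = t['drift'] * 10:
   site  drift  drift_x10
0   lab      2         20
1  roof      4         40
Hence 30.0.

30.0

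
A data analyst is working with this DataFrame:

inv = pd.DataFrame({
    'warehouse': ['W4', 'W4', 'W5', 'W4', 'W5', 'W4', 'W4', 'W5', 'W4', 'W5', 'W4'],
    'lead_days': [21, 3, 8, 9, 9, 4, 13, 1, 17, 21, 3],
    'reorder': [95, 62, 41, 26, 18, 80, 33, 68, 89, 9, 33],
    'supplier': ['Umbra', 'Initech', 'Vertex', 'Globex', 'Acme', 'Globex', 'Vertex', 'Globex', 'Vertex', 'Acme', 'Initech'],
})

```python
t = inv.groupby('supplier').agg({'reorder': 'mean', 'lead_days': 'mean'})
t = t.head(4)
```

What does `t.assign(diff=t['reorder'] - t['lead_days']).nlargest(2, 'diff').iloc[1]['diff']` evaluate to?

53.3333333333

group by supplier: mean(reorder), mean(lead_days):
            reorder  lead_days
supplier                      
Acme      13.500000  15.000000
Globex    58.000000   4.666667
Initech   47.500000   3.000000
Umbra     95.000000  21.000000
Vertex    54.333333  12.666667
take first 4 rows:
          reorder  lead_days
supplier                    
Acme         13.5  15.000000
Globex       58.0   4.666667
Initech      47.5   3.000000
Umbra        95.0  21.000000
add column diff = t['reorder'] - t['lead_days']:
          reorder  lead_days       diff
supplier                               
Acme         13.5  15.000000  -1.500000
Globex       58.0   4.666667  53.333333
Initech      47.5   3.000000  44.500000
Umbra        95.0  21.000000  74.000000
take 2 rows with largest diff:
          reorder  lead_days       diff
supplier                               
Umbra        95.0  21.000000  74.000000
Globex       58.0   4.666667  53.333333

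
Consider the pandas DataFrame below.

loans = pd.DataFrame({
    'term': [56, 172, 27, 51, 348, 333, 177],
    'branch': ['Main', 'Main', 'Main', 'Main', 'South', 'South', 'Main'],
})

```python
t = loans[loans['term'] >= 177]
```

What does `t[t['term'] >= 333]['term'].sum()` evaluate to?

filter rows where term >= 177:
   term branch
4   348  South
5   333  South
6   177   Main
filter rows where term >= 333:
   term branch
4   348  South
5   333  South
Taking the sum of column 'term' gives 681.

681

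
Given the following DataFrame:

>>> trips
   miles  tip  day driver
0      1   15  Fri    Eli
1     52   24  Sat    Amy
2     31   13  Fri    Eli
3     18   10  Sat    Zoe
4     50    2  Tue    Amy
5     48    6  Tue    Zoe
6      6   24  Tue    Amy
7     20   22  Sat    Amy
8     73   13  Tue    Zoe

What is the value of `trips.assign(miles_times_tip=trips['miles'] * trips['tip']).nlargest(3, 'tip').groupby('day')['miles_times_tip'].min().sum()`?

add column miles_times_tip = trips['miles'] * trips['tip']:
   miles  tip  day driver  miles_times_tip
0      1   15  Fri    Eli               15
1     52   24  Sat    Amy             1248
2     31   13  Fri    Eli              403
3     18   10  Sat    Zoe              180
4     50    2  Tue    Amy              100
5     48    6  Tue    Zoe              288
6      6   24  Tue    Amy              144
7     20   22  Sat    Amy              440
8     73   13  Tue    Zoe              949
take 3 rows with largest tip:
   miles  tip  day driver  miles_times_tip
1     52   24  Sat    Amy             1248
6      6   24  Tue    Amy              144
7     20   22  Sat    Amy              440
group by day, min of miles_times_tip:
day
Sat    440
Tue    144
Name: miles_times_tip, dtype: int64

584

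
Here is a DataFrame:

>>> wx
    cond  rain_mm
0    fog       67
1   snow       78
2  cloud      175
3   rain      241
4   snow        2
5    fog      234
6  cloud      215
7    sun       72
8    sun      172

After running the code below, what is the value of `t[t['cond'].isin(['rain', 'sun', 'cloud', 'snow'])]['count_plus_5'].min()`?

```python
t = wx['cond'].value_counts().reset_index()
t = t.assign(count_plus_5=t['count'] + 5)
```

6

value_counts of cond:
cond
fog      2
snow     2
cloud    2
sun      2
rain     1
Name: count, dtype: int64
reset_index():
    cond  count
0    fog      2
1   snow      2
2  cloud      2
3    sun      2
4   rain      1
add column count_plus_5 = t['count'] + 5:
    cond  count  count_plus_5
0    fog      2             7
1   snow      2             7
2  cloud      2             7
3    sun      2             7
4   rain      1             6
filter rows where cond in ['rain', 'sun', 'cloud', 'snow']:
    cond  count  count_plus_5
1   snow      2             7
2  cloud      2             7
3    sun      2             7
4   rain      1             6
So min() = 6.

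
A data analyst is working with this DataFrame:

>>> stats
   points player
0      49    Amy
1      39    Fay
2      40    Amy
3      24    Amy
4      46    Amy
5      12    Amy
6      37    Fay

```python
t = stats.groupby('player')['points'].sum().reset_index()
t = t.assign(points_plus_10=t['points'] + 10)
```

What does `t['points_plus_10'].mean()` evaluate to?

133.5

group by player, sum of points:
player
Amy    171
Fay     76
Name: points, dtype: int64
reset_index():
  player  points
0    Amy     171
1    Fay      76
add column points_plus_10 = t['points'] + 10:
  player  points  points_plus_10
0    Amy     171             181
1    Fay      76              86
Hence 133.5.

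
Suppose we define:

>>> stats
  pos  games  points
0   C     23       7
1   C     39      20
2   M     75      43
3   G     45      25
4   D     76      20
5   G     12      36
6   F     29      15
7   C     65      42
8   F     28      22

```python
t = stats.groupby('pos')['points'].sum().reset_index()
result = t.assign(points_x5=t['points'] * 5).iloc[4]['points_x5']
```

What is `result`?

group by pos, sum of points:
pos
C    69
D    20
F    37
G    61
M    43
Name: points, dtype: int64
reset_index():
  pos  points
0   C      69
1   D      20
2   F      37
3   G      61
4   M      43
add column points_x5 = t['points'] * 5:
  pos  points  points_x5
0   C      69        345
1   D      20        100
2   F      37        185
3   G      61        305
4   M      43        215
value at position 4, column 'points_x5' → 215

215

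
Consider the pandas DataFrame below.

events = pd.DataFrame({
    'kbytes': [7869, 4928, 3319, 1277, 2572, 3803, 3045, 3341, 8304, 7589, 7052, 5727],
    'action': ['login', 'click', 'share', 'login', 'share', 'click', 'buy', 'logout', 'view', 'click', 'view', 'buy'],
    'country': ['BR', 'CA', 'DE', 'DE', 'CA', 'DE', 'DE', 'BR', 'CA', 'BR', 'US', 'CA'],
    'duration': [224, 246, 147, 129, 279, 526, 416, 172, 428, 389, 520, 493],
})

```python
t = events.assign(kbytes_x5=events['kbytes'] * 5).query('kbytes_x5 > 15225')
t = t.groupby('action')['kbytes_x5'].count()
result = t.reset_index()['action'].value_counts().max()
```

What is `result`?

1

add column kbytes_x5 = events['kbytes'] * 5:
    kbytes  action country  duration  kbytes_x5
0     7869   login      BR       224      39345
1     4928   click      CA       246      24640
2     3319   share      DE       147      16595
3     1277   login      DE       129       6385
4     2572   share      CA       279      12860
5     3803   click      DE       526      19015
6     3045     buy      DE       416      15225
7     3341  logout      BR       172      16705
8     8304    view      CA       428      41520
9     7589   click      BR       389      37945
10    7052    view      US       520      35260
11    5727     buy      CA       493      28635
filter rows where kbytes_x5 > 15225:
    kbytes  action country  duration  kbytes_x5
0     7869   login      BR       224      39345
1     4928   click      CA       246      24640
2     3319   share      DE       147      16595
5     3803   click      DE       526      19015
7     3341  logout      BR       172      16705
8     8304    view      CA       428      41520
9     7589   click      BR       389      37945
10    7052    view      US       520      35260
11    5727     buy      CA       493      28635
group by action, count of kbytes_x5:
action
buy       1
click     3
login     1
logout    1
share     1
view      2
Name: kbytes_x5, dtype: int64
reset_index():
   action  kbytes_x5
0     buy          1
1   click          3
2   login          1
3  logout          1
4   share          1
5    view          2
value_counts of action:
action
buy       1
click     1
login     1
logout    1
share     1
view      1
Name: count, dtype: int64
Then the max of the resulting series: 1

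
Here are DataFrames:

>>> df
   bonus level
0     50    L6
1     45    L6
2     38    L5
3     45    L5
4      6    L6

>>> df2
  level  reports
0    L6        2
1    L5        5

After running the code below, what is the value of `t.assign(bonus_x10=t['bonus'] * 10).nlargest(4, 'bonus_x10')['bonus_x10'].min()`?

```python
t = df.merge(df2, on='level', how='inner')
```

merge on 'level' (how='inner') → 5 rows:
   bonus level  reports
0     50    L6        2
1     45    L6        2
2     38    L5        5
3     45    L5        5
4      6    L6        2
add column bonus_x10 = t['bonus'] * 10:
   bonus level  reports  bonus_x10
0     50    L6        2        500
1     45    L6        2        450
2     38    L5        5        380
3     45    L5        5        450
4      6    L6        2         60
take 4 rows with largest bonus_x10:
   bonus level  reports  bonus_x10
0     50    L6        2        500
1     45    L6        2        450
3     45    L5        5        450
2     38    L5        5        380
Then the min of column 'bonus_x10': 380

380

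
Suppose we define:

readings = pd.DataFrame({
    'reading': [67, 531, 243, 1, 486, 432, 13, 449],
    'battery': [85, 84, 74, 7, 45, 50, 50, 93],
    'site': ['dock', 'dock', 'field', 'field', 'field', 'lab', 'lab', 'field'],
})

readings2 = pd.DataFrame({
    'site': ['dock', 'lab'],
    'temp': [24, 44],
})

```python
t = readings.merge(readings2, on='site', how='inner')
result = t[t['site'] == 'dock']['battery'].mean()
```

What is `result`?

merge on 'site' (how='inner') → 4 rows:
   reading  battery  site  temp
0       67       85  dock    24
1      531       84  dock    24
2      432       50   lab    44
3       13       50   lab    44
filter rows where site == 'dock':
   reading  battery  site  temp
0       67       85  dock    24
1      531       84  dock    24
Reading off the mean of column 'battery', we get 84.5.

84.5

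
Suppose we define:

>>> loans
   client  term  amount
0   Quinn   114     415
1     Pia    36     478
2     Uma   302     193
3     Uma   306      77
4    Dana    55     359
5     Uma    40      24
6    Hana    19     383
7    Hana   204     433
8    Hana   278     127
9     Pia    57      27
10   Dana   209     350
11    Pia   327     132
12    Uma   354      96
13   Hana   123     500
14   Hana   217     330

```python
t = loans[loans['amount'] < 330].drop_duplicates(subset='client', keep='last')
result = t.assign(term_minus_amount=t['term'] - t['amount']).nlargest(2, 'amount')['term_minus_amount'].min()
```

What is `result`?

filter rows where amount < 330:
   client  term  amount
2     Uma   302     193
3     Uma   306      77
5     Uma    40      24
8    Hana   278     127
9     Pia    57      27
11    Pia   327     132
12    Uma   354      96
drop duplicate client (keep=last):
   client  term  amount
8    Hana   278     127
11    Pia   327     132
12    Uma   354      96
add column term_minus_amount = t['term'] - t['amount']:
   client  term  amount  term_minus_amount
8    Hana   278     127                151
11    Pia   327     132                195
12    Uma   354      96                258
take 2 rows with largest amount:
   client  term  amount  term_minus_amount
11    Pia   327     132                195
8    Hana   278     127                151
Finally, min of column 'term_minus_amount' = 151.

151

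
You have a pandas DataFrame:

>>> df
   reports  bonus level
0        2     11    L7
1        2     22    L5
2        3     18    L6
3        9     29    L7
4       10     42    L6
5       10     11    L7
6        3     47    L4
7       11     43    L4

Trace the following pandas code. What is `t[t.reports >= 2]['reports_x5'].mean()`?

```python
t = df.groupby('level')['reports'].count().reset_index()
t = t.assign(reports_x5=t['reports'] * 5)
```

11.6666666667

group by level, count of reports:
level
L4    2
L5    1
L6    2
L7    3
Name: reports, dtype: int64
reset_index():
  level  reports
0    L4        2
1    L5        1
2    L6        2
3    L7        3
add column reports_x5 = t['reports'] * 5:
  level  reports  reports_x5
0    L4        2          10
1    L5        1           5
2    L6        2          10
3    L7        3          15
filter rows where reports >= 2:
  level  reports  reports_x5
0    L4        2          10
2    L6        2          10
3    L7        3          15
mean of column 'reports_x5' → 11.6666666667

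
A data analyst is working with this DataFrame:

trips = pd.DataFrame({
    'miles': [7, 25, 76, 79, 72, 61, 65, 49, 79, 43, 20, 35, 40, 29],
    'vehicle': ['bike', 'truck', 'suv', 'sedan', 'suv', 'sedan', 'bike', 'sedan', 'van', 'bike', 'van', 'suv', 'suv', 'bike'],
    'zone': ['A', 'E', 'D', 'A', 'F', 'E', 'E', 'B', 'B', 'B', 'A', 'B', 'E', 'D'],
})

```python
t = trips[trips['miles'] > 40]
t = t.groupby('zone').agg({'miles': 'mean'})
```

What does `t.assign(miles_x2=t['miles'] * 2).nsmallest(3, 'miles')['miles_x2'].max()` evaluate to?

144.0

filter rows where miles > 40:
   miles vehicle zone
2     76     suv    D
3     79   sedan    A
4     72     suv    F
5     61   sedan    E
6     65    bike    E
7     49   sedan    B
8     79     van    B
9     43    bike    B
group by zone, mean of miles:
      miles
zone       
A      79.0
B      57.0
D      76.0
E      63.0
F      72.0
add column miles_x2 = t['miles'] * 2:
      miles  miles_x2
zone                 
A      79.0     158.0
B      57.0     114.0
D      76.0     152.0
E      63.0     126.0
F      72.0     144.0
take 3 rows with smallest miles:
      miles  miles_x2
zone                 
B      57.0     114.0
E      63.0     126.0
F      72.0     144.0
Finally, max of column 'miles_x2' = 144.0.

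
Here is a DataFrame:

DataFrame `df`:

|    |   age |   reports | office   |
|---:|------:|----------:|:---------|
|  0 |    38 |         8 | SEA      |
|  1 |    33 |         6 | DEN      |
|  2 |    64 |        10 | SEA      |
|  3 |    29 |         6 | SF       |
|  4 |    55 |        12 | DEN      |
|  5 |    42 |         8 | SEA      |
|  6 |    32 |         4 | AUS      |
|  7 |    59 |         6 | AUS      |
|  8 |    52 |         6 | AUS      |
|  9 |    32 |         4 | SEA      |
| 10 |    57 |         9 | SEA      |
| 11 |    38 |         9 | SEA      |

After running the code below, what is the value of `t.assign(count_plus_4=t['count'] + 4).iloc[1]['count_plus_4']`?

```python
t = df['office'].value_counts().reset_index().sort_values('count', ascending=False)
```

value_counts of office:
office
SEA    6
AUS    3
DEN    2
SF     1
Name: count, dtype: int64
reset_index():
  office  count
0    SEA      6
1    AUS      3
2    DEN      2
3     SF      1
sort by count descending:
  office  count
0    SEA      6
1    AUS      3
2    DEN      2
3     SF      1
add column count_plus_4 = t['count'] + 4:
  office  count  count_plus_4
0    SEA      6            10
1    AUS      3             7
2    DEN      2             6
3     SF      1             5
Taking the value at position 1, column 'count_plus_4' gives 7.

7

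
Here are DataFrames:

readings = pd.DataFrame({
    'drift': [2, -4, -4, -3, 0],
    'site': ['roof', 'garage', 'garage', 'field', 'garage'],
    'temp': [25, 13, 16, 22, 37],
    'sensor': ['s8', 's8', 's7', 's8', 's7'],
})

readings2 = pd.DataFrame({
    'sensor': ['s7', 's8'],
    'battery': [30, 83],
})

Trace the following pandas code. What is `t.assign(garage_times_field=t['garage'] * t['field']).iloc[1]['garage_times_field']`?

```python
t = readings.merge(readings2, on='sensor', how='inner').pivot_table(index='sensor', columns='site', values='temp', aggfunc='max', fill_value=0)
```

286

merge on 'sensor' (how='inner') → 5 rows:
   drift    site  temp sensor  battery
0      2    roof    25     s8       83
1     -4  garage    13     s8       83
2     -4  garage    16     s7       30
3     -3   field    22     s8       83
4      0  garage    37     s7       30
pivot: rows=sensor, cols=site, max(temp):
site    field  garage  roof
sensor                     
s7          0      37     0
s8         22      13    25
add column garage_times_field = t['garage'] * t['field']:
site    field  garage  roof  garage_times_field
sensor                                         
s7          0      37     0                   0
s8         22      13    25                 286
Finally, value at position 1, column 'garage_times_field' = 286.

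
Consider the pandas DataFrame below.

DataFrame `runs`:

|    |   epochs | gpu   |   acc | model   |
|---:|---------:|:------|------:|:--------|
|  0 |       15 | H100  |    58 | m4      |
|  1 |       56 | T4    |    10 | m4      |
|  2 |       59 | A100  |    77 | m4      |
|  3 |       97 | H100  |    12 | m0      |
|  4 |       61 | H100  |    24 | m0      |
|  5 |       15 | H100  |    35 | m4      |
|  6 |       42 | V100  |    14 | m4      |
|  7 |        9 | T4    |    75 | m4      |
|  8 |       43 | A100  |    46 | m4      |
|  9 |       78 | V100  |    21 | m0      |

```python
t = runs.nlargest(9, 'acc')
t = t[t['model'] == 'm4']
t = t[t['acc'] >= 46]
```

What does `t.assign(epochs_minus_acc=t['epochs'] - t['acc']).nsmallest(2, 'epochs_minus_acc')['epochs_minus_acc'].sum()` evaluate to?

take 9 rows with largest acc:
   epochs   gpu  acc model
2      59  A100   77    m4
7       9    T4   75    m4
0      15  H100   58    m4
8      43  A100   46    m4
5      15  H100   35    m4
4      61  H100   24    m0
9      78  V100   21    m0
6      42  V100   14    m4
3      97  H100   12    m0
filter rows where model == 'm4':
   epochs   gpu  acc model
2      59  A100   77    m4
7       9    T4   75    m4
0      15  H100   58    m4
8      43  A100   46    m4
5      15  H100   35    m4
6      42  V100   14    m4
filter rows where acc >= 46:
   epochs   gpu  acc model
2      59  A100   77    m4
7       9    T4   75    m4
0      15  H100   58    m4
8      43  A100   46    m4
add column epochs_minus_acc = t['epochs'] - t['acc']:
   epochs   gpu  acc model  epochs_minus_acc
2      59  A100   77    m4               -18
7       9    T4   75    m4               -66
0      15  H100   58    m4               -43
8      43  A100   46    m4                -3
take 2 rows with smallest epochs_minus_acc:
   epochs   gpu  acc model  epochs_minus_acc
7       9    T4   75    m4               -66
0      15  H100   58    m4               -43
So sum() = -109.

-109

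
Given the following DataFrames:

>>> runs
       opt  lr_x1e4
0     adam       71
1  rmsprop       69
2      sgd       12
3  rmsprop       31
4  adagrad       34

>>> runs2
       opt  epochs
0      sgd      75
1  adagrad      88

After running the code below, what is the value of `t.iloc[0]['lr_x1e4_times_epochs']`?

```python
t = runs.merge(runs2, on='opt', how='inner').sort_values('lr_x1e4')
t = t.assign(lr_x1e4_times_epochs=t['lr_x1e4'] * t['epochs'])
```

900

merge on 'opt' (how='inner') → 2 rows:
       opt  lr_x1e4  epochs
0      sgd       12      75
1  adagrad       34      88
sort by lr_x1e4:
       opt  lr_x1e4  epochs
0      sgd       12      75
1  adagrad       34      88
add column lr_x1e4_times_epochs = t['lr_x1e4'] * t['epochs']:
       opt  lr_x1e4  epochs  lr_x1e4_times_epochs
0      sgd       12      75                   900
1  adagrad       34      88                  2992
The value at position 0, column 'lr_x1e4_times_epochs' is 900.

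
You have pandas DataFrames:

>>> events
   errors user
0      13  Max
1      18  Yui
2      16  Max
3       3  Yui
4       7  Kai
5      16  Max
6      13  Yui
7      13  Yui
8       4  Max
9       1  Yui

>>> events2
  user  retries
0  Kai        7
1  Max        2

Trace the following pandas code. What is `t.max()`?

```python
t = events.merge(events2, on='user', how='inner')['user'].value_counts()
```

merge on 'user' (how='inner') → 5 rows:
   errors user  retries
0      13  Max        2
1      16  Max        2
2       7  Kai        7
3      16  Max        2
4       4  Max        2
value_counts of user:
user
Max    4
Kai    1
Name: count, dtype: int64
max of the resulting series → 4

4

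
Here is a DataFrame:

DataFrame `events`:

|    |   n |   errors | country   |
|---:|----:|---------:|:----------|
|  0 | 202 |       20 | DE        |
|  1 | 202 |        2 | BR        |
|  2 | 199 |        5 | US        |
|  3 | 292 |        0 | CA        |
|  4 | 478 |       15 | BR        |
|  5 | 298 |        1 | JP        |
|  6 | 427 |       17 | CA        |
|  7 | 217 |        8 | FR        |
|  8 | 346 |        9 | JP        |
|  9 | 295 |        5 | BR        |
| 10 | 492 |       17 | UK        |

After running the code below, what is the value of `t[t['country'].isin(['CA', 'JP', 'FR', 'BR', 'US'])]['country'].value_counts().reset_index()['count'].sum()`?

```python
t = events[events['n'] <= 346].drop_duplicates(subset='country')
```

filter rows where n <= 346:
     n  errors country
0  202      20      DE
1  202       2      BR
2  199       5      US
3  292       0      CA
5  298       1      JP
7  217       8      FR
8  346       9      JP
9  295       5      BR
drop duplicate country (keep=first):
     n  errors country
0  202      20      DE
1  202       2      BR
2  199       5      US
3  292       0      CA
5  298       1      JP
7  217       8      FR
filter rows where country in ['CA', 'JP', 'FR', 'BR', 'US']:
     n  errors country
1  202       2      BR
2  199       5      US
3  292       0      CA
5  298       1      JP
7  217       8      FR
value_counts of country:
country
BR    1
US    1
CA    1
JP    1
FR    1
Name: count, dtype: int64
reset_index():
  country  count
0      BR      1
1      US      1
2      CA      1
3      JP      1
4      FR      1
Reading off the sum of column 'count', we get 5.

5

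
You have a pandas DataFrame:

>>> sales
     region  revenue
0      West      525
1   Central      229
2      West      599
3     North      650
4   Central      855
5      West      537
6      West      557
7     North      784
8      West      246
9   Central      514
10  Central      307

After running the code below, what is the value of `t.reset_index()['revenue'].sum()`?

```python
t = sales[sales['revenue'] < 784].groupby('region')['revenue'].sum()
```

filter rows where revenue < 784:
     region  revenue
0      West      525
1   Central      229
2      West      599
3     North      650
5      West      537
6      West      557
8      West      246
9   Central      514
10  Central      307
group by region, sum of revenue:
region
Central    1050
North       650
West       2464
Name: revenue, dtype: int64
reset_index():
    region  revenue
0  Central     1050
1    North      650
2     West     2464

4164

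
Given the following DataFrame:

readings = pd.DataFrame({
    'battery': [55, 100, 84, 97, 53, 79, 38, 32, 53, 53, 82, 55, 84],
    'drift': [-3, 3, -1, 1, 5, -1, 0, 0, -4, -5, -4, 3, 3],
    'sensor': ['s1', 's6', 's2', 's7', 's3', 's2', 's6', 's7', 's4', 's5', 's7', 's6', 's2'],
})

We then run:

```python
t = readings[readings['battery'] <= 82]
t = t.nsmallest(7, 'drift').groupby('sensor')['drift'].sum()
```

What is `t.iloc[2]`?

filter rows where battery <= 82:
    battery  drift sensor
0        55     -3     s1
4        53      5     s3
5        79     -1     s2
6        38      0     s6
7        32      0     s7
8        53     -4     s4
9        53     -5     s5
10       82     -4     s7
11       55      3     s6
take 7 rows with smallest drift:
    battery  drift sensor
9        53     -5     s5
8        53     -4     s4
10       82     -4     s7
0        55     -3     s1
5        79     -1     s2
6        38      0     s6
7        32      0     s7
group by sensor, sum of drift:
sensor
s1   -3
s2   -1
s4   -4
s5   -5
s6    0
s7   -4
Name: drift, dtype: int64
Reading off the value at position 2, we get -4.

-4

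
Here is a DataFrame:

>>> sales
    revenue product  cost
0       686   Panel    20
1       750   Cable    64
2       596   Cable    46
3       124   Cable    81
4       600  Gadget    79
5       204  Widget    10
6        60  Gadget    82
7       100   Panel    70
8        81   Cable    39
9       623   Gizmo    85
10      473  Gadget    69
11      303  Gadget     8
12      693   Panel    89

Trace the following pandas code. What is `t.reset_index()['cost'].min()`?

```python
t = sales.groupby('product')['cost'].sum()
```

group by product, sum of cost:
product
Cable     230
Gadget    238
Gizmo      85
Panel     179
Widget     10
Name: cost, dtype: int64
reset_index():
  product  cost
0   Cable   230
1  Gadget   238
2   Gizmo    85
3   Panel   179
4  Widget    10

10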